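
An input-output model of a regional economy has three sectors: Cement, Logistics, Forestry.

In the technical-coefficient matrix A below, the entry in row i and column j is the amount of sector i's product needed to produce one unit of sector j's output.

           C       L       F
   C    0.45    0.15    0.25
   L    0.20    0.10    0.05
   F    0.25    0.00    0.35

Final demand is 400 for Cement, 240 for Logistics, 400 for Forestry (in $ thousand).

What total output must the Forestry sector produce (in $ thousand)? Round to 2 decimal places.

I − A =
  [   0.55    -0.15    -0.25]
  [  -0.20     0.90    -0.05]
  [  -0.25     0.00     0.65]
Cofactors of I−A, C_ij = (−1)^(i+j)·(minor ij) (rows/columns in the sector order above):
  C_11 = (0.90)(0.65) − (-0.05)(0.00) = 0.5850
  C_12 = −[(-0.20)(0.65) − (-0.05)(-0.25)] = 0.1425
  C_13 = (-0.20)(0.00) − (0.90)(-0.25) = 0.2250
  C_21 = −[(-0.15)(0.65) − (-0.25)(0.00)] = 0.0975
  C_22 = (0.55)(0.65) − (-0.25)(-0.25) = 0.2950
  C_23 = −[(0.55)(0.00) − (-0.15)(-0.25)] = 0.0375
  C_31 = (-0.15)(-0.05) − (-0.25)(0.90) = 0.2325
  C_32 = −[(0.55)(-0.05) − (-0.25)(-0.20)] = 0.0775
  C_33 = (0.55)(0.90) − (-0.15)(-0.20) = 0.4650
det(I−A) = Σ_j (I−A)_1j·C_1j = (0.55)(0.5850) + (-0.15)(0.1425) + (-0.25)(0.2250) = 0.244125
adj(I−A) = Cᵀ =
  [ 0.5850   0.0975   0.2325]
  [ 0.1425   0.2950   0.0775]
  [ 0.2250   0.0375   0.4650]
(I − A)⁻¹ = adj(I−A) / det(I−A) ≈
  [   2.3963     0.3994     0.9524]
  [   0.5837     1.2084     0.3175]
  [   0.9217     0.1536     1.9048]
x = (I − A)⁻¹ d = adj(I−A)·d / det(I−A), with det(I−A) = 0.244125:
  x_C = (0.5850·400 + 0.0975·240 + 0.2325·400) / 0.244125 = 350.40 / 0.244125 ≈ 1435.33
  x_L = (0.1425·400 + 0.2950·240 + 0.0775·400) / 0.244125 = 158.80 / 0.244125 ≈ 650.49
  x_F = (0.2250·400 + 0.0375·240 + 0.4650·400) / 0.244125 = 285.00 / 0.244125 ≈ 1167.43

x_F = 1167.43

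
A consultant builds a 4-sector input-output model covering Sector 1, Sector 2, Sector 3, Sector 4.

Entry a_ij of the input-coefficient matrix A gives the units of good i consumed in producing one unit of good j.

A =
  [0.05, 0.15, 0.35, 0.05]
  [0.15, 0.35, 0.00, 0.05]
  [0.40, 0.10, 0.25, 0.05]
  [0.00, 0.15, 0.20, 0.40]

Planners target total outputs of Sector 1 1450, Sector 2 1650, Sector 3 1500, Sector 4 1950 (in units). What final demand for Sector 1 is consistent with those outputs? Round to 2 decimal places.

d_1 = 507.50

I − A =
  [   0.95    -0.15    -0.35    -0.05]
  [  -0.15     0.65     0.00    -0.05]
  [  -0.40    -0.10     0.75    -0.05]
  [   0.00    -0.15    -0.20     0.60]
d = (I − A) x:
  d_1 = (+0.95)·1450 + (-0.15)·1650 + (-0.35)·1500 + (-0.05)·1950 = 507.50
  d_2 = (-0.15)·1450 + (+0.65)·1650 + (+0.00)·1500 + (-0.05)·1950 = 757.50
  d_3 = (-0.40)·1450 + (-0.10)·1650 + (+0.75)·1500 + (-0.05)·1950 = 282.50
  d_4 = (+0.00)·1450 + (-0.15)·1650 + (-0.20)·1500 + (+0.60)·1950 = 622.50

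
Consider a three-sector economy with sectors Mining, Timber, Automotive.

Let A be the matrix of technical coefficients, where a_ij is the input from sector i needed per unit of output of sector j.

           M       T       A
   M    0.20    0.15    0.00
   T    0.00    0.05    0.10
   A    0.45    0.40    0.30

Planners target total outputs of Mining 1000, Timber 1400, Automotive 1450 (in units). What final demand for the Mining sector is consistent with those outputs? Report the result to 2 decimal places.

d_M = 590.00

I − A =
  [   0.80    -0.15     0.00]
  [   0.00     0.95    -0.10]
  [  -0.45    -0.40     0.70]
d = (I − A) x:
  d_M = (+0.80)·1000 + (-0.15)·1400 + (+0.00)·1450 = 590.00
  d_T = (+0.00)·1000 + (+0.95)·1400 + (-0.10)·1450 = 1185.00
  d_A = (-0.45)·1000 + (-0.40)·1400 + (+0.70)·1450 = 5.00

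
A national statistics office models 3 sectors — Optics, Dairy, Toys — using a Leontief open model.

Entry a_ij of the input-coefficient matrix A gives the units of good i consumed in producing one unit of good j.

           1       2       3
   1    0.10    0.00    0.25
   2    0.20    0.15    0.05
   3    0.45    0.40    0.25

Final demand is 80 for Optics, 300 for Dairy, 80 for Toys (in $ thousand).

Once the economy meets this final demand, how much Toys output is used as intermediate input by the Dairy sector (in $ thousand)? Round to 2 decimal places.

z_32 = 172.81

I − A =
  [   0.90     0.00    -0.25]
  [  -0.20     0.85    -0.05]
  [  -0.45    -0.40     0.75]
Cofactors of I−A, C_ij = (−1)^(i+j)·(minor ij) (rows/columns in the sector order above):
  C_11 = (0.85)(0.75) − (-0.05)(-0.40) = 0.6175
  C_12 = −[(-0.20)(0.75) − (-0.05)(-0.45)] = 0.1725
  C_13 = (-0.20)(-0.40) − (0.85)(-0.45) = 0.4625
  C_21 = −[(0.00)(0.75) − (-0.25)(-0.40)] = 0.1000
  C_22 = (0.90)(0.75) − (-0.25)(-0.45) = 0.5625
  C_23 = −[(0.90)(-0.40) − (0.00)(-0.45)] = 0.3600
  C_31 = (0.00)(-0.05) − (-0.25)(0.85) = 0.2125
  C_32 = −[(0.90)(-0.05) − (-0.25)(-0.20)] = 0.0950
  C_33 = (0.90)(0.85) − (0.00)(-0.20) = 0.7650
det(I−A) = Σ_j (I−A)_1j·C_1j = (0.90)(0.6175) + (0.00)(0.1725) + (-0.25)(0.4625) = 0.440125
adj(I−A) = Cᵀ =
  [ 0.6175   0.1000   0.2125]
  [ 0.1725   0.5625   0.0950]
  [ 0.4625   0.3600   0.7650]
(I − A)⁻¹ = adj(I−A) / det(I−A) ≈
  [   1.4030     0.2272     0.4828]
  [   0.3919     1.2780     0.2158]
  [   1.0508     0.8179     1.7381]
First solve x = (I − A)⁻¹ d = adj(I−A)·d / det(I−A); in particular x_2 = (0.1725·80 + 0.5625·300 + 0.0950·80) / 0.440125 = 190.15 / 0.440125 ≈ 432.0364.
Intermediate flow from 3 to 2: z_32 = a_32 · x_2 = 0.40 × 190.15 / 0.440125 = 76.06 / 0.440125 ≈ 172.81.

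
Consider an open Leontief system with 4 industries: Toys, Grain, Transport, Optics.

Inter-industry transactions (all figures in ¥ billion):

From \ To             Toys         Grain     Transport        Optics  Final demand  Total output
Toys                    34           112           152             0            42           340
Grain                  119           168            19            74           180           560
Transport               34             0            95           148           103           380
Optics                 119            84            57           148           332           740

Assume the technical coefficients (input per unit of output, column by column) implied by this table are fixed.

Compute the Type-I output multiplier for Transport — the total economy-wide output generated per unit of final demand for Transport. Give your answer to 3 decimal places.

Technical coefficients a_ij = z_ij / X_j:
  a_11 = 34/340 = 0.10, a_21 = 119/340 = 0.35, a_31 = 34/340 = 0.10, a_41 = 119/340 = 0.35
  a_12 = 112/560 = 0.20, a_22 = 168/560 = 0.30, a_32 = 0/560 = 0.00, a_42 = 84/560 = 0.15
  a_13 = 152/380 = 0.40, a_23 = 19/380 = 0.05, a_33 = 95/380 = 0.25, a_43 = 57/380 = 0.15
  a_14 = 0/740 = 0.00, a_24 = 74/740 = 0.10, a_34 = 148/740 = 0.20, a_44 = 148/740 = 0.20
I − A =
  [   0.90    -0.20    -0.40     0.00]
  [  -0.35     0.70    -0.05    -0.10]
  [  -0.10     0.00     0.75    -0.20]
  [  -0.35    -0.15    -0.15     0.80]
Compute the cofactors C_ij = (−1)^(i+j)·(3×3 minor ij) of I−A; the adjugate is their transpose:
adj(I−A) = Cᵀ =
  [ 0.386250   0.126000   0.229000   0.073000]
  [ 0.234750   0.453000   0.175500   0.100500]
  [ 0.114000   0.057000   0.427500   0.114000]
  [ 0.234375   0.150750   0.213250   0.391000]
det(I−A) = Σ_j (I−A)_1j·C_1j = (0.90)(0.386250) + (-0.20)(0.234750) + (-0.40)(0.114000) + (0.00)(0.234375) = 0.255075
(I − A)⁻¹ = adj(I−A) / det(I−A) ≈
  [   1.5143     0.4940     0.8978     0.2862]
  [   0.9203     1.7759     0.6880     0.3940]
  [   0.4469     0.2235     1.6760     0.4469]
  [   0.9188     0.5910     0.8360     1.5329]
The output multiplier for sector j is the column-j sum of the Leontief inverse (I − A)⁻¹ = adj(I−A) / det(I−A).
Column 3 of adj(I−A): (0.229000, 0.175500, 0.427500, 0.213250); det(I−A) = 0.255075.
m_3 = (0.229000 + 0.175500 + 0.427500 + 0.213250) / 0.255075 = 1.04525 / 0.255075 ≈ 4.098.

m_3 = 4.098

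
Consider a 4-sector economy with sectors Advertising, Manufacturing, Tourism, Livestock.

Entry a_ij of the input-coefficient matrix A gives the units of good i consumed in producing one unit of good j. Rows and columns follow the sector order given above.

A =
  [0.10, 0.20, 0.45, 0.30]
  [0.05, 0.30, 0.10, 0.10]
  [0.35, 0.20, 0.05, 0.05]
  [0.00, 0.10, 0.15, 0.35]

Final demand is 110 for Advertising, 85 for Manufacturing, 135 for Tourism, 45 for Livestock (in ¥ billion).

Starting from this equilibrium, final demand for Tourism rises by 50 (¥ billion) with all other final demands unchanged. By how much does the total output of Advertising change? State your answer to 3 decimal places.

I − A =
  [   0.90    -0.20    -0.45    -0.30]
  [  -0.05     0.70    -0.10    -0.10]
  [  -0.35    -0.20     0.95    -0.05]
  [   0.00    -0.10    -0.15     0.65]
Compute the cofactors C_ij = (−1)^(i+j)·(3×3 minor ij) of I−A; the adjugate is their transpose:
adj(I−A) = Cᵀ =
  [ 0.401000   0.220250   0.250750   0.238250]
  [ 0.058500   0.430875   0.088875   0.100125]
  [ 0.162500   0.177500   0.392500   0.132500]
  [ 0.046500   0.107250   0.104250   0.449250]
det(I−A) = Σ_j (I−A)_1j·C_1j = (0.90)(0.401000) + (-0.20)(0.058500) + (-0.45)(0.162500) + (-0.30)(0.046500) = 0.262125
(I − A)⁻¹ = adj(I−A) / det(I−A) ≈
  [   1.5298     0.8402     0.9566     0.9089]
  [   0.2232     1.6438     0.3391     0.3820]
  [   0.6199     0.6772     1.4974     0.5055]
  [   0.1774     0.4092     0.3977     1.7139]
Δx = (I − A)⁻¹ Δd with Δd having +50 in the Tourism component and 0 elsewhere.
So Δx_A = L_AT · (+50), where L_AT = adj(I−A)_AT / det(I−A) = 0.250750 / 0.262125.
Δx_A = 0.250750 × (+50) / 0.262125 = 12.5375 / 0.262125 ≈ 47.830.

Δx_A = 47.830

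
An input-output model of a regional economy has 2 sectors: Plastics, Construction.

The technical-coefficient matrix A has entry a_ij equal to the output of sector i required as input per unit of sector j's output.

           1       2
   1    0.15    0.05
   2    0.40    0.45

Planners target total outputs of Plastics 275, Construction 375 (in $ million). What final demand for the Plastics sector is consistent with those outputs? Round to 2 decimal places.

I − A =
  [   0.85    -0.05]
  [  -0.40     0.55]
d = (I − A) x:
  d_1 = (+0.85)·275 + (-0.05)·375 = 215.00
  d_2 = (-0.40)·275 + (+0.55)·375 = 96.25

d_1 = 215.00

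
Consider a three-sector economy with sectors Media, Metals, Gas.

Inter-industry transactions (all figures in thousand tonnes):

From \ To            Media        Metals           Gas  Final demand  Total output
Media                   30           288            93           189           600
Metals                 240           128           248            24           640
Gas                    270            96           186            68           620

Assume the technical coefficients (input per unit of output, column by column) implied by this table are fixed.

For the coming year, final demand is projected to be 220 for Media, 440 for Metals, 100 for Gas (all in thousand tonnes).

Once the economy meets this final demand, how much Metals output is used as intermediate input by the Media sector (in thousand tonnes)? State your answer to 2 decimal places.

z_21 = 562.93

Technical coefficients a_ij = z_ij / X_j:
  a_11 = 30/600 = 0.05, a_21 = 240/600 = 0.40, a_31 = 270/600 = 0.45
  a_12 = 288/640 = 0.45, a_22 = 128/640 = 0.20, a_32 = 96/640 = 0.15
  a_13 = 93/620 = 0.15, a_23 = 248/620 = 0.40, a_33 = 186/620 = 0.30
I − A =
  [   0.95    -0.45    -0.15]
  [  -0.40     0.80    -0.40]
  [  -0.45    -0.15     0.70]
Cofactors of I−A, C_ij = (−1)^(i+j)·(minor ij) (rows/columns in the sector order above):
  C_11 = (0.80)(0.70) − (-0.40)(-0.15) = 0.5000
  C_12 = −[(-0.40)(0.70) − (-0.40)(-0.45)] = 0.4600
  C_13 = (-0.40)(-0.15) − (0.80)(-0.45) = 0.4200
  C_21 = −[(-0.45)(0.70) − (-0.15)(-0.15)] = 0.3375
  C_22 = (0.95)(0.70) − (-0.15)(-0.45) = 0.5975
  C_23 = −[(0.95)(-0.15) − (-0.45)(-0.45)] = 0.3450
  C_31 = (-0.45)(-0.40) − (-0.15)(0.80) = 0.3000
  C_32 = −[(0.95)(-0.40) − (-0.15)(-0.40)] = 0.4400
  C_33 = (0.95)(0.80) − (-0.45)(-0.40) = 0.5800
det(I−A) = Σ_j (I−A)_1j·C_1j = (0.95)(0.5000) + (-0.45)(0.4600) + (-0.15)(0.4200) = 0.2050
adj(I−A) = Cᵀ =
  [ 0.5000   0.3375   0.3000]
  [ 0.4600   0.5975   0.4400]
  [ 0.4200   0.3450   0.5800]
(I − A)⁻¹ = adj(I−A) / det(I−A) ≈
  [   2.4390     1.6463     1.4634]
  [   2.2439     2.9146     2.1463]
  [   2.0488     1.6829     2.8293]
First solve x = (I − A)⁻¹ d = adj(I−A)·d / det(I−A); in particular x_1 = (0.5000·220 + 0.3375·440 + 0.3000·100) / 0.2050 = 288.50 / 0.2050 ≈ 1407.3171.
Intermediate flow from 2 to 1: z_21 = a_21 · x_1 = 0.40 × 288.50 / 0.2050 = 115.40 / 0.2050 ≈ 562.93.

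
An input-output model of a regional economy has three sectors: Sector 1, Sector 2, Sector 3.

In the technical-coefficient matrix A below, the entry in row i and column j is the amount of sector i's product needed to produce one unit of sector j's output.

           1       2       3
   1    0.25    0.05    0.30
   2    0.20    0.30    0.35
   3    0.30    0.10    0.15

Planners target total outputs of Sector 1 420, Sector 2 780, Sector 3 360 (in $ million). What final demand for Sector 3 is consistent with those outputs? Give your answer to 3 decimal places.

I − A =
  [   0.75    -0.05    -0.30]
  [  -0.20     0.70    -0.35]
  [  -0.30    -0.10     0.85]
d = (I − A) x:
  d_1 = (+0.75)·420 + (-0.05)·780 + (-0.30)·360 = 168.000
  d_2 = (-0.20)·420 + (+0.70)·780 + (-0.35)·360 = 336.000
  d_3 = (-0.30)·420 + (-0.10)·780 + (+0.85)·360 = 102.000

d_3 = 102.000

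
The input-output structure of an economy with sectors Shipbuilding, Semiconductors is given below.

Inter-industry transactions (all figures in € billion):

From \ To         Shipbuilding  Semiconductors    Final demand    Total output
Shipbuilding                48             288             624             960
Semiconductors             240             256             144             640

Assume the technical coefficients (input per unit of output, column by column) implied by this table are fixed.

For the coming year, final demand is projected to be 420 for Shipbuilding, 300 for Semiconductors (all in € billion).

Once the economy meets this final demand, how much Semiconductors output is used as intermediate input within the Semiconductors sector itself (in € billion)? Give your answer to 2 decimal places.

z_22 = 340.98

Technical coefficients a_ij = z_ij / X_j:
  a_11 = 48/960 = 0.05, a_21 = 240/960 = 0.25
  a_12 = 288/640 = 0.45, a_22 = 256/640 = 0.40
I − A =
  [   0.95    -0.45]
  [  -0.25     0.60]
det(I−A) = (0.95)(0.60) − (-0.45)(-0.25) = 0.4575
adj(I−A) = [[0.60, 0.45], [0.25, 0.95]]
(I − A)⁻¹ = adj(I−A) / det(I−A) ≈
  [   1.3115     0.9836]
  [   0.5464     2.0765]
First solve x = (I − A)⁻¹ d = adj(I−A)·d / det(I−A); in particular x_2 = (0.25·420 + 0.95·300) / 0.4575 = 390.00 / 0.4575 ≈ 852.4590.
Intermediate flow from 2 to 2: z_22 = a_22 · x_2 = 0.40 × 390.00 / 0.4575 = 156.00 / 0.4575 ≈ 340.98.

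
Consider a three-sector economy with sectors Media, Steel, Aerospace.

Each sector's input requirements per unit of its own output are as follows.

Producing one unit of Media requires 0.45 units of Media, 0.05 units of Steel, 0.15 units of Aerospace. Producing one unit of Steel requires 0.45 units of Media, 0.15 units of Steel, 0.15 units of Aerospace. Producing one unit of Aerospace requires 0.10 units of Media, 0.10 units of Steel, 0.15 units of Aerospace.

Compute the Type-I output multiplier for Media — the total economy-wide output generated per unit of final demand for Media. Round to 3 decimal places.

m_M = 2.573

I − A =
  [   0.55    -0.45    -0.10]
  [  -0.05     0.85    -0.10]
  [  -0.15    -0.15     0.85]
Cofactors of I−A, C_ij = (−1)^(i+j)·(minor ij) (rows/columns in the sector order above):
  C_11 = (0.85)(0.85) − (-0.10)(-0.15) = 0.7075
  C_12 = −[(-0.05)(0.85) − (-0.10)(-0.15)] = 0.0575
  C_13 = (-0.05)(-0.15) − (0.85)(-0.15) = 0.1350
  C_21 = −[(-0.45)(0.85) − (-0.10)(-0.15)] = 0.3975
  C_22 = (0.55)(0.85) − (-0.10)(-0.15) = 0.4525
  C_23 = −[(0.55)(-0.15) − (-0.45)(-0.15)] = 0.1500
  C_31 = (-0.45)(-0.10) − (-0.10)(0.85) = 0.1300
  C_32 = −[(0.55)(-0.10) − (-0.10)(-0.05)] = 0.0600
  C_33 = (0.55)(0.85) − (-0.45)(-0.05) = 0.4450
det(I−A) = Σ_j (I−A)_1j·C_1j = (0.55)(0.7075) + (-0.45)(0.0575) + (-0.10)(0.1350) = 0.34975
adj(I−A) = Cᵀ =
  [ 0.7075   0.3975   0.1300]
  [ 0.0575   0.4525   0.0600]
  [ 0.1350   0.1500   0.4450]
(I − A)⁻¹ = adj(I−A) / det(I−A) ≈
  [   2.0229     1.1365     0.3717]
  [   0.1644     1.2938     0.1716]
  [   0.3860     0.4289     1.2723]
The output multiplier for sector j is the column-j sum of the Leontief inverse (I − A)⁻¹ = adj(I−A) / det(I−A).
Column M of adj(I−A): (0.7075, 0.0575, 0.1350); det(I−A) = 0.34975.
m_M = (0.7075 + 0.0575 + 0.1350) / 0.34975 = 0.90 / 0.34975 ≈ 2.573.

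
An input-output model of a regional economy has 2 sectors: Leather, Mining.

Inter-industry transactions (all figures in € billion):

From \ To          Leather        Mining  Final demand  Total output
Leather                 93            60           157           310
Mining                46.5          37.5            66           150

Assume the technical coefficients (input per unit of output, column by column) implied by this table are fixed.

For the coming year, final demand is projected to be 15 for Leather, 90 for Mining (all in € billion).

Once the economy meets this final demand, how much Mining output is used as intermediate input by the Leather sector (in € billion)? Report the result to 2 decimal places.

Technical coefficients a_ij = z_ij / X_j:
  a_11 = 93/310 = 0.30, a_21 = 46.5/310 = 0.15
  a_12 = 60/150 = 0.40, a_22 = 37.5/150 = 0.25
I − A =
  [   0.70    -0.40]
  [  -0.15     0.75]
det(I−A) = (0.70)(0.75) − (-0.40)(-0.15) = 0.4650
adj(I−A) = [[0.75, 0.40], [0.15, 0.70]]
(I − A)⁻¹ = adj(I−A) / det(I−A) ≈
  [   1.6129     0.8602]
  [   0.3226     1.5054]
First solve x = (I − A)⁻¹ d = adj(I−A)·d / det(I−A); in particular x_1 = (0.75·15 + 0.40·90) / 0.4650 = 47.25 / 0.4650 ≈ 101.6129.
Intermediate flow from 2 to 1: z_21 = a_21 · x_1 = 0.15 × 47.25 / 0.4650 = 7.0875 / 0.4650 ≈ 15.24.

z_21 = 15.24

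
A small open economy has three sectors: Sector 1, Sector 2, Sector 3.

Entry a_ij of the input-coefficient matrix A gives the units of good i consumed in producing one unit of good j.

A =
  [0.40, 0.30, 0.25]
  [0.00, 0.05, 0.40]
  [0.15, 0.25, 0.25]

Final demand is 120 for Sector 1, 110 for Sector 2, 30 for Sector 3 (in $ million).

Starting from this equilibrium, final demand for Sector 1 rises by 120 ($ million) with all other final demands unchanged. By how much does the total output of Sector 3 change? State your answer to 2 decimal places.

Δx_3 = 54.48

I − A =
  [   0.60    -0.30    -0.25]
  [   0.00     0.95    -0.40]
  [  -0.15    -0.25     0.75]
Cofactors of I−A, C_ij = (−1)^(i+j)·(minor ij) (rows/columns in the sector order above):
  C_11 = (0.95)(0.75) − (-0.40)(-0.25) = 0.6125
  C_12 = −[(0.00)(0.75) − (-0.40)(-0.15)] = 0.0600
  C_13 = (0.00)(-0.25) − (0.95)(-0.15) = 0.1425
  C_21 = −[(-0.30)(0.75) − (-0.25)(-0.25)] = 0.2875
  C_22 = (0.60)(0.75) − (-0.25)(-0.15) = 0.4125
  C_23 = −[(0.60)(-0.25) − (-0.30)(-0.15)] = 0.1950
  C_31 = (-0.30)(-0.40) − (-0.25)(0.95) = 0.3575
  C_32 = −[(0.60)(-0.40) − (-0.25)(0.00)] = 0.2400
  C_33 = (0.60)(0.95) − (-0.30)(0.00) = 0.5700
det(I−A) = Σ_j (I−A)_1j·C_1j = (0.60)(0.6125) + (-0.30)(0.0600) + (-0.25)(0.1425) = 0.313875
adj(I−A) = Cᵀ =
  [ 0.6125   0.2875   0.3575]
  [ 0.0600   0.4125   0.2400]
  [ 0.1425   0.1950   0.5700]
(I − A)⁻¹ = adj(I−A) / det(I−A) ≈
  [   1.9514     0.9160     1.1390]
  [   0.1912     1.3142     0.7646]
  [   0.4540     0.6213     1.8160]
Δx = (I − A)⁻¹ Δd with Δd having +120 in the Sector 1 component and 0 elsewhere.
So Δx_3 = L_31 · (+120), where L_31 = adj(I−A)_31 / det(I−A) = 0.1425 / 0.313875.
Δx_3 = 0.1425 × (+120) / 0.313875 = 17.10 / 0.313875 ≈ 54.48.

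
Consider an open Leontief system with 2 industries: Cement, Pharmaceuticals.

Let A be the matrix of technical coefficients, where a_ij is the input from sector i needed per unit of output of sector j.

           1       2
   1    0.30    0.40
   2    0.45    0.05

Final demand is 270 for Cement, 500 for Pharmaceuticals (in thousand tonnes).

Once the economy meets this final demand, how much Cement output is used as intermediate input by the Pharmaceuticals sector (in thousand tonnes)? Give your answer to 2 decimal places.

I − A =
  [   0.70    -0.40]
  [  -0.45     0.95]
det(I−A) = (0.70)(0.95) − (-0.40)(-0.45) = 0.4850
adj(I−A) = [[0.95, 0.40], [0.45, 0.70]]
(I − A)⁻¹ = adj(I−A) / det(I−A) ≈
  [   1.9588     0.8247]
  [   0.9278     1.4433]
First solve x = (I − A)⁻¹ d = adj(I−A)·d / det(I−A); in particular x_2 = (0.45·270 + 0.70·500) / 0.4850 = 471.50 / 0.4850 ≈ 972.1649.
Intermediate flow from 1 to 2: z_12 = a_12 · x_2 = 0.40 × 471.50 / 0.4850 = 188.60 / 0.4850 ≈ 388.87.

z_12 = 388.87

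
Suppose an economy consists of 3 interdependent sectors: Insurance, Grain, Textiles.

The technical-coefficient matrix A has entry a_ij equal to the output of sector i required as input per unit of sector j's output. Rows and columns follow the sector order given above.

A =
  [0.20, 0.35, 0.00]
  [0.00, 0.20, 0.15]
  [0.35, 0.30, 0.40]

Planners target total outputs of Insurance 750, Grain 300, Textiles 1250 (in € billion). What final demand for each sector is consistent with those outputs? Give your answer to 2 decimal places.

d_I = 495.00, d_G = 52.50, d_T = 397.50

I − A =
  [   0.80    -0.35     0.00]
  [   0.00     0.80    -0.15]
  [  -0.35    -0.30     0.60]
d = (I − A) x:
  d_I = (+0.80)·750 + (-0.35)·300 + (+0.00)·1250 = 495.00
  d_G = (+0.00)·750 + (+0.80)·300 + (-0.15)·1250 = 52.50
  d_T = (-0.35)·750 + (-0.30)·300 + (+0.60)·1250 = 397.50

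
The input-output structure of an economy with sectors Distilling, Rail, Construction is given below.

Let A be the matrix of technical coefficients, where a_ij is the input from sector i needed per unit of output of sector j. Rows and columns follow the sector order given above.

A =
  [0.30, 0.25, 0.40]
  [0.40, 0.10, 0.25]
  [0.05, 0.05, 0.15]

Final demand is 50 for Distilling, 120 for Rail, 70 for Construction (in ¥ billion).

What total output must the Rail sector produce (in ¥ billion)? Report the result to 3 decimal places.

x_R = 266.768

I − A =
  [   0.70    -0.25    -0.40]
  [  -0.40     0.90    -0.25]
  [  -0.05    -0.05     0.85]
Cofactors of I−A, C_ij = (−1)^(i+j)·(minor ij) (rows/columns in the sector order above):
  C_11 = (0.90)(0.85) − (-0.25)(-0.05) = 0.7525
  C_12 = −[(-0.40)(0.85) − (-0.25)(-0.05)] = 0.3525
  C_13 = (-0.40)(-0.05) − (0.90)(-0.05) = 0.0650
  C_21 = −[(-0.25)(0.85) − (-0.40)(-0.05)] = 0.2325
  C_22 = (0.70)(0.85) − (-0.40)(-0.05) = 0.5750
  C_23 = −[(0.70)(-0.05) − (-0.25)(-0.05)] = 0.0475
  C_31 = (-0.25)(-0.25) − (-0.40)(0.90) = 0.4225
  C_32 = −[(0.70)(-0.25) − (-0.40)(-0.40)] = 0.3350
  C_33 = (0.70)(0.90) − (-0.25)(-0.40) = 0.5300
det(I−A) = Σ_j (I−A)_1j·C_1j = (0.70)(0.7525) + (-0.25)(0.3525) + (-0.40)(0.0650) = 0.412625
adj(I−A) = Cᵀ =
  [ 0.7525   0.2325   0.4225]
  [ 0.3525   0.5750   0.3350]
  [ 0.0650   0.0475   0.5300]
(I − A)⁻¹ = adj(I−A) / det(I−A) ≈
  [   1.8237     0.5635     1.0239]
  [   0.8543     1.3935     0.8119]
  [   0.1575     0.1151     1.2845]
x = (I − A)⁻¹ d = adj(I−A)·d / det(I−A), with det(I−A) = 0.412625:
  x_D = (0.7525·50 + 0.2325·120 + 0.4225·70) / 0.412625 = 95.10 / 0.412625 ≈ 230.476
  x_R = (0.3525·50 + 0.5750·120 + 0.3350·70) / 0.412625 = 110.075 / 0.412625 ≈ 266.768
  x_C = (0.0650·50 + 0.0475·120 + 0.5300·70) / 0.412625 = 46.05 / 0.412625 ≈ 111.603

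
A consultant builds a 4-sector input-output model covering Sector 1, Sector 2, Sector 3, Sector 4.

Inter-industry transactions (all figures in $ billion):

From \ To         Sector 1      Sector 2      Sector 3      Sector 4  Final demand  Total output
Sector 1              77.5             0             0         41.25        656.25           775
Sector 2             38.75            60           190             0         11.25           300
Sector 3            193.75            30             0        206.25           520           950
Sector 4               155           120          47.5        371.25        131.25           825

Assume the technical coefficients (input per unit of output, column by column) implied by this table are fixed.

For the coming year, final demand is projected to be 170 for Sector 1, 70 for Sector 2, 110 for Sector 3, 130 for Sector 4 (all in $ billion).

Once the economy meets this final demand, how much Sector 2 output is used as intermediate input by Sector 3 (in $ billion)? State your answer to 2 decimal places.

z_23 = 59.73

Technical coefficients a_ij = z_ij / X_j:
  a_11 = 77.5/775 = 0.10, a_21 = 38.75/775 = 0.05, a_31 = 193.75/775 = 0.25, a_41 = 155/775 = 0.20
  a_12 = 0/300 = 0.00, a_22 = 60/300 = 0.20, a_32 = 30/300 = 0.10, a_42 = 120/300 = 0.40
  a_13 = 0/950 = 0.00, a_23 = 190/950 = 0.20, a_33 = 0/950 = 0.00, a_43 = 47.5/950 = 0.05
  a_14 = 41.25/825 = 0.05, a_24 = 0/825 = 0.00, a_34 = 206.25/825 = 0.25, a_44 = 371.25/825 = 0.45
I − A =
  [   0.90     0.00     0.00    -0.05]
  [  -0.05     0.80    -0.20     0.00]
  [  -0.25    -0.10     1.00    -0.25]
  [  -0.20    -0.40    -0.05     0.55]
Compute the cofactors C_ij = (−1)^(i+j)·(3×3 minor ij) of I−A; the adjugate is their transpose:
adj(I−A) = Cᵀ =
  [ 0.399000   0.020250   0.006000   0.039000]
  [ 0.064375   0.473125   0.097125   0.050000]
  [ 0.157750   0.143500   0.387000   0.190250]
  [ 0.206250   0.364500   0.108000   0.702000]
det(I−A) = Σ_j (I−A)_1j·C_1j = (0.90)(0.399000) + (0.00)(0.064375) + (0.00)(0.157750) + (-0.05)(0.206250) = 0.3487875
(I − A)⁻¹ = adj(I−A) / det(I−A) ≈
  [   1.1440     0.0581     0.0172     0.1118]
  [   0.1846     1.3565     0.2785     0.1434]
  [   0.4523     0.4114     1.1096     0.5455]
  [   0.5913     1.0450     0.3096     2.0127]
First solve x = (I − A)⁻¹ d = adj(I−A)·d / det(I−A); in particular x_3 = (0.157750·170 + 0.143500·70 + 0.387000·110 + 0.190250·130) / 0.3487875 = 104.165 / 0.3487875 ≈ 298.6489.
Intermediate flow from 2 to 3: z_23 = a_23 · x_3 = 0.20 × 104.165 / 0.3487875 = 20.833 / 0.3487875 ≈ 59.73.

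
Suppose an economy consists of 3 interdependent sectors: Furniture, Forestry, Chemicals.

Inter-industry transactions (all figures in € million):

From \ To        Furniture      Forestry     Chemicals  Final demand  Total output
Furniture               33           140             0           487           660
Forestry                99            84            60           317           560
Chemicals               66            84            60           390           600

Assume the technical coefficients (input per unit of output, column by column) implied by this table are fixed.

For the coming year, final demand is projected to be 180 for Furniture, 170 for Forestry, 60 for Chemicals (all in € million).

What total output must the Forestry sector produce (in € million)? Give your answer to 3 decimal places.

Technical coefficients a_ij = z_ij / X_j:
  a_11 = 33/660 = 0.05, a_21 = 99/660 = 0.15, a_31 = 66/660 = 0.10
  a_12 = 140/560 = 0.25, a_22 = 84/560 = 0.15, a_32 = 84/560 = 0.15
  a_13 = 0/600 = 0.00, a_23 = 60/600 = 0.10, a_33 = 60/600 = 0.10
I − A =
  [   0.95    -0.25     0.00]
  [  -0.15     0.85    -0.10]
  [  -0.10    -0.15     0.90]
Cofactors of I−A, C_ij = (−1)^(i+j)·(minor ij) (rows/columns in the sector order above):
  C_11 = (0.85)(0.90) − (-0.10)(-0.15) = 0.7500
  C_12 = −[(-0.15)(0.90) − (-0.10)(-0.10)] = 0.1450
  C_13 = (-0.15)(-0.15) − (0.85)(-0.10) = 0.1075
  C_21 = −[(-0.25)(0.90) − (0.00)(-0.15)] = 0.2250
  C_22 = (0.95)(0.90) − (0.00)(-0.10) = 0.8550
  C_23 = −[(0.95)(-0.15) − (-0.25)(-0.10)] = 0.1675
  C_31 = (-0.25)(-0.10) − (0.00)(0.85) = 0.0250
  C_32 = −[(0.95)(-0.10) − (0.00)(-0.15)] = 0.0950
  C_33 = (0.95)(0.85) − (-0.25)(-0.15) = 0.7700
det(I−A) = Σ_j (I−A)_1j·C_1j = (0.95)(0.7500) + (-0.25)(0.1450) + (0.00)(0.1075) = 0.67625
adj(I−A) = Cᵀ =
  [ 0.7500   0.2250   0.0250]
  [ 0.1450   0.8550   0.0950]
  [ 0.1075   0.1675   0.7700]
(I − A)⁻¹ = adj(I−A) / det(I−A) ≈
  [   1.1091     0.3327     0.0370]
  [   0.2144     1.2643     0.1405]
  [   0.1590     0.2477     1.1386]
x = (I − A)⁻¹ d = adj(I−A)·d / det(I−A), with det(I−A) = 0.67625:
  x_1 = (0.7500·180 + 0.2250·170 + 0.0250·60) / 0.67625 = 174.75 / 0.67625 ≈ 258.410
  x_2 = (0.1450·180 + 0.8550·170 + 0.0950·60) / 0.67625 = 177.15 / 0.67625 ≈ 261.959
  x_3 = (0.1075·180 + 0.1675·170 + 0.7700·60) / 0.67625 = 94.025 / 0.67625 ≈ 139.039

x_2 = 261.959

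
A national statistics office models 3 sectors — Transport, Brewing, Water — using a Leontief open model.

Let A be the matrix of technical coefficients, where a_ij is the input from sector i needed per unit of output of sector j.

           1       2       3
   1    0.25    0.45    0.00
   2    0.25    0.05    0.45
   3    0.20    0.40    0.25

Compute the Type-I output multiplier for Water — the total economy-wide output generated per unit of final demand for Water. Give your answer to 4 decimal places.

I − A =
  [   0.75    -0.45     0.00]
  [  -0.25     0.95    -0.45]
  [  -0.20    -0.40     0.75]
Cofactors of I−A, C_ij = (−1)^(i+j)·(minor ij) (rows/columns in the sector order above):
  C_11 = (0.95)(0.75) − (-0.45)(-0.40) = 0.5325
  C_12 = −[(-0.25)(0.75) − (-0.45)(-0.20)] = 0.2775
  C_13 = (-0.25)(-0.40) − (0.95)(-0.20) = 0.2900
  C_21 = −[(-0.45)(0.75) − (0.00)(-0.40)] = 0.3375
  C_22 = (0.75)(0.75) − (0.00)(-0.20) = 0.5625
  C_23 = −[(0.75)(-0.40) − (-0.45)(-0.20)] = 0.3900
  C_31 = (-0.45)(-0.45) − (0.00)(0.95) = 0.2025
  C_32 = −[(0.75)(-0.45) − (0.00)(-0.25)] = 0.3375
  C_33 = (0.75)(0.95) − (-0.45)(-0.25) = 0.6000
det(I−A) = Σ_j (I−A)_1j·C_1j = (0.75)(0.5325) + (-0.45)(0.2775) + (0.00)(0.2900) = 0.2745
adj(I−A) = Cᵀ =
  [ 0.5325   0.3375   0.2025]
  [ 0.2775   0.5625   0.3375]
  [ 0.2900   0.3900   0.6000]
(I − A)⁻¹ = adj(I−A) / det(I−A) ≈
  [   1.93989     1.22951     0.73770]
  [   1.01093     2.04918     1.22951]
  [   1.05647     1.42077     2.18579]
The output multiplier for sector j is the column-j sum of the Leontief inverse (I − A)⁻¹ = adj(I−A) / det(I−A).
Column 3 of adj(I−A): (0.2025, 0.3375, 0.6000); det(I−A) = 0.2745.
m_3 = (0.2025 + 0.3375 + 0.6000) / 0.2745 = 1.14 / 0.2745 ≈ 4.1530.

m_3 = 4.1530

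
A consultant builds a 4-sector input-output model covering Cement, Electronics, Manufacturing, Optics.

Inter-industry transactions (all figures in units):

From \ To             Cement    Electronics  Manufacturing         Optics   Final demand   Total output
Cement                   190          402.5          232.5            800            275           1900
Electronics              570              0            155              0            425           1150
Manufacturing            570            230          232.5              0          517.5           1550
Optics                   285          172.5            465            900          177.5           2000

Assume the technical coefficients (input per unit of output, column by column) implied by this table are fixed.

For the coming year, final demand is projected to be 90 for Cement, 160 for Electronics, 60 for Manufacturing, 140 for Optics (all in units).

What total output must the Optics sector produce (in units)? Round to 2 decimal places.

x_4 = 757.85

Technical coefficients a_ij = z_ij / X_j:
  a_11 = 190/1900 = 0.10, a_21 = 570/1900 = 0.30, a_31 = 570/1900 = 0.30, a_41 = 285/1900 = 0.15
  a_12 = 402.5/1150 = 0.35, a_22 = 0/1150 = 0.00, a_32 = 230/1150 = 0.20, a_42 = 172.5/1150 = 0.15
  a_13 = 232.5/1550 = 0.15, a_23 = 155/1550 = 0.10, a_33 = 232.5/1550 = 0.15, a_43 = 465/1550 = 0.30
  a_14 = 800/2000 = 0.40, a_24 = 0/2000 = 0.00, a_34 = 0/2000 = 0.00, a_44 = 900/2000 = 0.45
I − A =
  [   0.90    -0.35    -0.15    -0.40]
  [  -0.30     1.00    -0.10     0.00]
  [  -0.30    -0.20     0.85     0.00]
  [  -0.15    -0.15    -0.30     0.55]
Compute the cofactors C_ij = (−1)^(i+j)·(3×3 minor ij) of I−A; the adjugate is their transpose:
adj(I−A) = Cᵀ =
  [ 0.456500   0.255125   0.227750   0.332000]
  [ 0.156750   0.309000   0.104250   0.114000]
  [ 0.198000   0.162750   0.359250   0.144000]
  [ 0.275250   0.242625   0.286500   0.593250]
det(I−A) = Σ_j (I−A)_1j·C_1j = (0.90)(0.456500) + (-0.35)(0.156750) + (-0.15)(0.198000) + (-0.40)(0.275250) = 0.2161875
(I − A)⁻¹ = adj(I−A) / det(I−A) ≈
  [   2.1116     1.1801     1.0535     1.5357]
  [   0.7251     1.4293     0.4822     0.5273]
  [   0.9159     0.7528     1.6618     0.6661]
  [   1.2732     1.1223     1.3252     2.7441]
x = (I − A)⁻¹ d = adj(I−A)·d / det(I−A), with det(I−A) = 0.2161875:
  x_1 = (0.456500·90 + 0.255125·160 + 0.227750·60 + 0.332000·140) / 0.2161875 = 142.05 / 0.2161875 ≈ 657.07
  x_2 = (0.156750·90 + 0.309000·160 + 0.104250·60 + 0.114000·140) / 0.2161875 = 85.7625 / 0.2161875 ≈ 396.70
  x_3 = (0.198000·90 + 0.162750·160 + 0.359250·60 + 0.144000·140) / 0.2161875 = 85.575 / 0.2161875 ≈ 395.84
  x_4 = (0.275250·90 + 0.242625·160 + 0.286500·60 + 0.593250·140) / 0.2161875 = 163.8375 / 0.2161875 ≈ 757.85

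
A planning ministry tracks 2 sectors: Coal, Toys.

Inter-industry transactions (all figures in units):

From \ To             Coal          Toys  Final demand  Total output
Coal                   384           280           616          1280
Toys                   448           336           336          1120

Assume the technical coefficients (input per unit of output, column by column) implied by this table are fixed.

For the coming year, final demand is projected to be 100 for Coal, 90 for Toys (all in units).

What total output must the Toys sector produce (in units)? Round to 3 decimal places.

x_T = 243.478

Technical coefficients a_ij = z_ij / X_j:
  a_CC = 384/1280 = 0.30, a_TC = 448/1280 = 0.35
  a_CT = 280/1120 = 0.25, a_TT = 336/1120 = 0.30
I − A =
  [   0.70    -0.25]
  [  -0.35     0.70]
det(I−A) = (0.70)(0.70) − (-0.25)(-0.35) = 0.4025
adj(I−A) = [[0.70, 0.25], [0.35, 0.70]]
(I − A)⁻¹ = adj(I−A) / det(I−A) ≈
  [   1.7391     0.6211]
  [   0.8696     1.7391]
x = (I − A)⁻¹ d = adj(I−A)·d / det(I−A), with det(I−A) = 0.4025:
  x_C = (0.70·100 + 0.25·90) / 0.4025 = 92.50 / 0.4025 ≈ 229.814
  x_T = (0.35·100 + 0.70·90) / 0.4025 = 98.00 / 0.4025 ≈ 243.478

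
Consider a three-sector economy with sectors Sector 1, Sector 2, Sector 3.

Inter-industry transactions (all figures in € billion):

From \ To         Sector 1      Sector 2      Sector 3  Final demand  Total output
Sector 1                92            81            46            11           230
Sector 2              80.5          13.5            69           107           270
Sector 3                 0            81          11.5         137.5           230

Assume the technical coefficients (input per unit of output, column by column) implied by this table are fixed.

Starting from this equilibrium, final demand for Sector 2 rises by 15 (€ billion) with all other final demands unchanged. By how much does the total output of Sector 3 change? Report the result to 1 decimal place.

Technical coefficients a_ij = z_ij / X_j:
  a_11 = 92/230 = 0.40, a_21 = 80.5/230 = 0.35, a_31 = 0/230 = 0.00
  a_12 = 81/270 = 0.30, a_22 = 13.5/270 = 0.05, a_32 = 81/270 = 0.30
  a_13 = 46/230 = 0.20, a_23 = 69/230 = 0.30, a_33 = 11.5/230 = 0.05
I − A =
  [   0.60    -0.30    -0.20]
  [  -0.35     0.95    -0.30]
  [   0.00    -0.30     0.95]
Cofactors of I−A, C_ij = (−1)^(i+j)·(minor ij) (rows/columns in the sector order above):
  C_11 = (0.95)(0.95) − (-0.30)(-0.30) = 0.8125
  C_12 = −[(-0.35)(0.95) − (-0.30)(0.00)] = 0.3325
  C_13 = (-0.35)(-0.30) − (0.95)(0.00) = 0.1050
  C_21 = −[(-0.30)(0.95) − (-0.20)(-0.30)] = 0.3450
  C_22 = (0.60)(0.95) − (-0.20)(0.00) = 0.5700
  C_23 = −[(0.60)(-0.30) − (-0.30)(0.00)] = 0.1800
  C_31 = (-0.30)(-0.30) − (-0.20)(0.95) = 0.2800
  C_32 = −[(0.60)(-0.30) − (-0.20)(-0.35)] = 0.2500
  C_33 = (0.60)(0.95) − (-0.30)(-0.35) = 0.4650
det(I−A) = Σ_j (I−A)_1j·C_1j = (0.60)(0.8125) + (-0.30)(0.3325) + (-0.20)(0.1050) = 0.36675
adj(I−A) = Cᵀ =
  [ 0.8125   0.3450   0.2800]
  [ 0.3325   0.5700   0.2500]
  [ 0.1050   0.1800   0.4650]
(I − A)⁻¹ = adj(I−A) / det(I−A) ≈
  [   2.2154     0.9407     0.7635]
  [   0.9066     1.5542     0.6817]
  [   0.2863     0.4908     1.2679]
Δx = (I − A)⁻¹ Δd with Δd having +15 in the Sector 2 component and 0 elsewhere.
So Δx_3 = L_32 · (+15), where L_32 = adj(I−A)_32 / det(I−A) = 0.1800 / 0.36675.
Δx_3 = 0.1800 × (+15) / 0.36675 = 2.70 / 0.36675 ≈ 7.4.

Δx_3 = 7.4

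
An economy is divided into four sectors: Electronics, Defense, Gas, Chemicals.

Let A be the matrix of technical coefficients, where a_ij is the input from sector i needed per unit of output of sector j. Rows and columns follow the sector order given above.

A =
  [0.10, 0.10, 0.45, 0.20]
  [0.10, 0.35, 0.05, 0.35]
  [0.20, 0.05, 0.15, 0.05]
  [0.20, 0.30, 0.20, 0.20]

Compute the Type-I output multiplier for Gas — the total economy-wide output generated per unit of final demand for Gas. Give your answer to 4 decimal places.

I − A =
  [   0.90    -0.10    -0.45    -0.20]
  [  -0.10     0.65    -0.05    -0.35]
  [  -0.20    -0.05     0.85    -0.05]
  [  -0.20    -0.30    -0.20     0.80]
Compute the cofactors C_ij = (−1)^(i+j)·(3×3 minor ij) of I−A; the adjugate is their transpose:
adj(I−A) = Cᵀ =
  [ 0.34000   0.14475   0.22675   0.16250]
  [ 0.14900   0.48450   0.16850   0.25975]
  [ 0.09850   0.07650   0.32650   0.07850]
  [ 0.16550   0.23700   0.20150   0.42475]
det(I−A) = Σ_j (I−A)_1j·C_1j = (0.90)(0.34000) + (-0.10)(0.14900) + (-0.45)(0.09850) + (-0.20)(0.16550) = 0.213675
(I − A)⁻¹ = adj(I−A) / det(I−A) ≈
  [   1.59120     0.67743     1.06119     0.76050]
  [   0.69732     2.26746     0.78858     1.21563]
  [   0.46098     0.35802     1.52802     0.36738]
  [   0.77454     1.10916     0.94302     1.98783]
The output multiplier for sector j is the column-j sum of the Leontief inverse (I − A)⁻¹ = adj(I−A) / det(I−A).
Column 3 of adj(I−A): (0.22675, 0.16850, 0.32650, 0.20150); det(I−A) = 0.213675.
m_3 = (0.22675 + 0.16850 + 0.32650 + 0.20150) / 0.213675 = 0.92325 / 0.213675 ≈ 4.3208.

m_3 = 4.3208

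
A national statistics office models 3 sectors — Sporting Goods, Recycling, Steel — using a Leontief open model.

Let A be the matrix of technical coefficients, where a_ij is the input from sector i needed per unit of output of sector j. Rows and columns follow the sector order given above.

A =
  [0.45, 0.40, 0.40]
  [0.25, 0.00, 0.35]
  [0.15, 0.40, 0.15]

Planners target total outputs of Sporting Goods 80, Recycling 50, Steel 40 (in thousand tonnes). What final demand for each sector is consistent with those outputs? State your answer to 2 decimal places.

I − A =
  [   0.55    -0.40    -0.40]
  [  -0.25     1.00    -0.35]
  [  -0.15    -0.40     0.85]
d = (I − A) x:
  d_1 = (+0.55)·80 + (-0.40)·50 + (-0.40)·40 = 8.00
  d_2 = (-0.25)·80 + (+1.00)·50 + (-0.35)·40 = 16.00
  d_3 = (-0.15)·80 + (-0.40)·50 + (+0.85)·40 = 2.00

d_1 = 8.00, d_2 = 16.00, d_3 = 2.00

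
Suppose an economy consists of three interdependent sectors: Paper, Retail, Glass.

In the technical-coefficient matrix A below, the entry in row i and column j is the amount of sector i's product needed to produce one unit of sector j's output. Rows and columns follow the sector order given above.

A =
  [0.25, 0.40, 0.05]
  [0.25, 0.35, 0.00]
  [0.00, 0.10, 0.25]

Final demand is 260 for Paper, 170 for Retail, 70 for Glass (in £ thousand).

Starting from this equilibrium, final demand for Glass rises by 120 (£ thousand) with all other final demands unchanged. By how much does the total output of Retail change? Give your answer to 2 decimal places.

Δx_R = 5.18

I − A =
  [   0.75    -0.40    -0.05]
  [  -0.25     0.65     0.00]
  [   0.00    -0.10     0.75]
Cofactors of I−A, C_ij = (−1)^(i+j)·(minor ij) (rows/columns in the sector order above):
  C_11 = (0.65)(0.75) − (0.00)(-0.10) = 0.4875
  C_12 = −[(-0.25)(0.75) − (0.00)(0.00)] = 0.1875
  C_13 = (-0.25)(-0.10) − (0.65)(0.00) = 0.0250
  C_21 = −[(-0.40)(0.75) − (-0.05)(-0.10)] = 0.3050
  C_22 = (0.75)(0.75) − (-0.05)(0.00) = 0.5625
  C_23 = −[(0.75)(-0.10) − (-0.40)(0.00)] = 0.0750
  C_31 = (-0.40)(0.00) − (-0.05)(0.65) = 0.0325
  C_32 = −[(0.75)(0.00) − (-0.05)(-0.25)] = 0.0125
  C_33 = (0.75)(0.65) − (-0.40)(-0.25) = 0.3875
det(I−A) = Σ_j (I−A)_1j·C_1j = (0.75)(0.4875) + (-0.40)(0.1875) + (-0.05)(0.0250) = 0.289375
adj(I−A) = Cᵀ =
  [ 0.4875   0.3050   0.0325]
  [ 0.1875   0.5625   0.0125]
  [ 0.0250   0.0750   0.3875]
(I − A)⁻¹ = adj(I−A) / det(I−A) ≈
  [   1.6847     1.0540     0.1123]
  [   0.6479     1.9438     0.0432]
  [   0.0864     0.2592     1.3391]
Δx = (I − A)⁻¹ Δd with Δd having +120 in the Glass component and 0 elsewhere.
So Δx_R = L_RG · (+120), where L_RG = adj(I−A)_RG / det(I−A) = 0.0125 / 0.289375.
Δx_R = 0.0125 × (+120) / 0.289375 = 1.50 / 0.289375 ≈ 5.18.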